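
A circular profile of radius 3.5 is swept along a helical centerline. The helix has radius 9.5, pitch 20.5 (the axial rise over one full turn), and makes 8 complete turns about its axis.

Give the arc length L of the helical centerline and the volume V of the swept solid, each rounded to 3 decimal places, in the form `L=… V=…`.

2πR = 2π·9.5 = 59.690260
per-turn = √(59.690260² + 20.5²) = √(3562.9272 + 420.25) = √3983.1772 = 63.112417
L = 8 × 63.112417 = 504.899337
V = π·3.5² × L = 38.484510 × 504.899337 = 19430.803571

L=504.899 V=19430.804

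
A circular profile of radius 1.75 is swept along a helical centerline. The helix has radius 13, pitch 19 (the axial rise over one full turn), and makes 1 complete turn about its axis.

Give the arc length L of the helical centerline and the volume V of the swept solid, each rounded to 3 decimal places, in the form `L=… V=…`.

L=83.862 V=806.848

2πR = 2π·13 = 81.681409
per-turn = √(81.681409² + 19²) = √(6671.8526 + 361) = √7032.8526 = 83.862105
L = 1 × 83.862105 = 83.862105
V = π·1.75² × L = 9.621128 × 83.862105 = 806.848000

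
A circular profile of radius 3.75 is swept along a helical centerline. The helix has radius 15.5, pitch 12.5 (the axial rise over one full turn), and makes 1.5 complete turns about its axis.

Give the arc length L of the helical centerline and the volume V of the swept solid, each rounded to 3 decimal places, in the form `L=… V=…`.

2πR = 2π·15.5 = 97.389372
per-turn = √(97.389372² + 12.5²) = √(9484.6898 + 156.25) = √9640.9398 = 98.188288
L = 1.5 × 98.188288 = 147.282431
V = π·3.75² × L = 44.178647 × 147.282431 = 6506.738503

L=147.282 V=6506.739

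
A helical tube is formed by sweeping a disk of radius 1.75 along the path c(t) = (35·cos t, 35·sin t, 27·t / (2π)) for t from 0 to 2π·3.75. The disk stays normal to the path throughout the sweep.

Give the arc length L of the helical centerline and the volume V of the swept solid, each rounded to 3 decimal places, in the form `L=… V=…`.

L=830.860 V=7993.814

2πR = 2π·35 = 219.911486
per-turn = √(219.911486² + 27²) = √(48361.0616 + 729) = √49090.0616 = 221.562771
L = 3.75 × 221.562771 = 830.860392
V = π·1.75² × L = 9.621128 × 830.860392 = 7993.813766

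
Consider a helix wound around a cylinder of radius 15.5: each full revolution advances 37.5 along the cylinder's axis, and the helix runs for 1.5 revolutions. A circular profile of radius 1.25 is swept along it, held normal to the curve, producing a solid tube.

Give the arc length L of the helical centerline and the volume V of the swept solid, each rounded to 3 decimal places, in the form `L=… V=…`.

L=156.539 V=768.411

2πR = 2π·15.5 = 97.389372
per-turn = √(97.389372² + 37.5²) = √(9484.6898 + 1406.25) = √10890.9398 = 104.359666
L = 1.5 × 104.359666 = 156.539499
V = π·1.25² × L = 4.908739 × 156.539499 = 768.411467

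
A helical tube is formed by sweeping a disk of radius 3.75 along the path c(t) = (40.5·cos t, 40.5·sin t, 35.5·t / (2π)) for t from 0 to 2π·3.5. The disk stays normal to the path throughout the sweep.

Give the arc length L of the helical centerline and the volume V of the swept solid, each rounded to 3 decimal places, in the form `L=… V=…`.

L=899.267 V=39728.380

2πR = 2π·40.5 = 254.469005
per-turn = √(254.469005² + 35.5²) = √(64754.4745 + 1260.25) = √66014.7245 = 256.933307
L = 3.5 × 256.933307 = 899.266576
V = π·3.75² × L = 44.178647 × 899.266576 = 39728.380345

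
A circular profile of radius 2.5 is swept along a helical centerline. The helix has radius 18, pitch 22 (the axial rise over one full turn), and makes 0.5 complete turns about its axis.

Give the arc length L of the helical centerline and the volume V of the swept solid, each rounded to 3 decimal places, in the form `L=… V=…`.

2πR = 2π·18 = 113.097336
per-turn = √(113.097336² + 22²) = √(12791.0073 + 484) = √13275.0073 = 115.217218
L = 0.5 × 115.217218 = 57.608609
V = π·2.5² × L = 19.634954 × 57.608609 = 1131.142392

L=57.609 V=1131.142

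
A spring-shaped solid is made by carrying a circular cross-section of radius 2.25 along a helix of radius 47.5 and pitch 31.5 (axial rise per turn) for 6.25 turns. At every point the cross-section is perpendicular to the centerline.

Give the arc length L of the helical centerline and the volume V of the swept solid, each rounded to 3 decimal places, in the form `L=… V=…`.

2πR = 2π·47.5 = 298.451302
per-turn = √(298.451302² + 31.5²) = √(89073.1797 + 992.25) = √90065.4297 = 300.109030
L = 6.25 × 300.109030 = 1875.681436
V = π·2.25² × L = 15.904313 × 1875.681436 = 29831.424284

L=1875.681 V=29831.424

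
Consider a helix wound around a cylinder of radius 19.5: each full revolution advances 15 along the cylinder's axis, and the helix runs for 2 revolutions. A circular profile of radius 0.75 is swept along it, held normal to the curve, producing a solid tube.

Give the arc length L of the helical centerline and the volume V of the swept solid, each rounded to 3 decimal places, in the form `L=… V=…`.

L=246.874 V=436.262

2πR = 2π·19.5 = 122.522113
per-turn = √(122.522113² + 15²) = √(15011.6683 + 225) = √15236.6683 = 123.436900
L = 2 × 123.436900 = 246.873800
V = π·0.75² × L = 1.767146 × 246.873800 = 436.262016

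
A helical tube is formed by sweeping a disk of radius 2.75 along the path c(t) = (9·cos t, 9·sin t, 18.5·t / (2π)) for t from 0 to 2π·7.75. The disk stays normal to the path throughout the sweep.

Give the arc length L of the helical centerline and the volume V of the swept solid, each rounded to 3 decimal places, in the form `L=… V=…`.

2πR = 2π·9 = 56.548668
per-turn = √(56.548668² + 18.5²) = √(3197.7518 + 342.25) = √3540.0018 = 59.497914
L = 7.75 × 59.497914 = 461.108837
V = π·2.75² × L = 23.758294 × 461.108837 = 10955.159522

L=461.109 V=10955.160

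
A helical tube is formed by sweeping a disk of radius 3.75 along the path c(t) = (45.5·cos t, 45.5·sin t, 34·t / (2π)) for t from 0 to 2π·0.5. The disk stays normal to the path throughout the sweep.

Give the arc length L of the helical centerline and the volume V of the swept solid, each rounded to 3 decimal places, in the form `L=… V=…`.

2πR = 2π·45.5 = 285.884931
per-turn = √(285.884931² + 34²) = √(81730.1940 + 1156) = √82886.1940 = 287.899625
L = 0.5 × 287.899625 = 143.949812
V = π·3.75² × L = 44.178647 × 143.949812 = 6359.507907

L=143.950 V=6359.508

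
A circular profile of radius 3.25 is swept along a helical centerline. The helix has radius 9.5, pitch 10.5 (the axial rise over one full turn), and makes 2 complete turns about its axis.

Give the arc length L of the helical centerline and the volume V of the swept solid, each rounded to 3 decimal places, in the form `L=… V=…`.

2πR = 2π·9.5 = 59.690260
per-turn = √(59.690260² + 10.5²) = √(3562.9272 + 110.25) = √3673.1772 = 60.606742
L = 2 × 60.606742 = 121.213484
V = π·3.25² × L = 33.183072 × 121.213484 = 4022.235823

L=121.213 V=4022.236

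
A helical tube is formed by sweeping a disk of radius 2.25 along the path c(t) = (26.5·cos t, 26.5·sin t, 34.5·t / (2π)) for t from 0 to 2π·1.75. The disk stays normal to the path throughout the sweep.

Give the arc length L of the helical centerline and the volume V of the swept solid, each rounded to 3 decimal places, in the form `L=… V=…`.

L=297.572 V=4732.676

2πR = 2π·26.5 = 166.504411
per-turn = √(166.504411² + 34.5²) = √(27723.7188 + 1190.25) = √28913.9688 = 170.041080
L = 1.75 × 170.041080 = 297.571889
V = π·2.25² × L = 15.904313 × 297.571889 = 4732.676411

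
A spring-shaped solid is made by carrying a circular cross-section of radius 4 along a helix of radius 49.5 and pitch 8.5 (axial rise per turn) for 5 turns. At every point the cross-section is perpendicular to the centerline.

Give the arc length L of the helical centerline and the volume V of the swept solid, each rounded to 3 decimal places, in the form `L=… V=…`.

2πR = 2π·49.5 = 311.017673
per-turn = √(311.017673² + 8.5²) = √(96731.9927 + 72.25) = √96804.2427 = 311.133802
L = 5 × 311.133802 = 1555.669010
V = π·4² × L = 50.265482 × 1555.669010 = 78196.453327

L=1555.669 V=78196.453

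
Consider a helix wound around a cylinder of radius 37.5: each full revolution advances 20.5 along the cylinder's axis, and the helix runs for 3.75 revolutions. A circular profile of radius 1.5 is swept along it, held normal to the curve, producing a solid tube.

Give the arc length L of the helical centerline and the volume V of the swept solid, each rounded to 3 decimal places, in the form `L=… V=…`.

2πR = 2π·37.5 = 235.619449
per-turn = √(235.619449² + 20.5²) = √(55516.5248 + 420.25) = √55936.7748 = 236.509566
L = 3.75 × 236.509566 = 886.910872
V = π·1.5² × L = 7.068583 × 886.910872 = 6269.203530

L=886.911 V=6269.204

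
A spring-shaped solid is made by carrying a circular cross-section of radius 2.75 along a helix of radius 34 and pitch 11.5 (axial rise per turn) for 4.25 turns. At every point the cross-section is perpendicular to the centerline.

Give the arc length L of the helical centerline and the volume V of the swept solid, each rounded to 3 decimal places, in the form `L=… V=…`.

L=909.235 V=21601.869

2πR = 2π·34 = 213.628300
per-turn = √(213.628300² + 11.5²) = √(45637.0508 + 132.25) = √45769.3008 = 213.937609
L = 4.25 × 213.937609 = 909.234840
V = π·2.75² × L = 23.758294 × 909.234840 = 21601.869053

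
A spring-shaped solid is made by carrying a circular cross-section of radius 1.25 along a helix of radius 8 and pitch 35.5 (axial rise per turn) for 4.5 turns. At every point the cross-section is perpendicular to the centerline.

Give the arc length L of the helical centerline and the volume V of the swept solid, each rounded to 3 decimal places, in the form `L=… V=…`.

L=276.919 V=1359.323

2πR = 2π·8 = 50.265482
per-turn = √(50.265482² + 35.5²) = √(2526.6187 + 1260.25) = √3786.8687 = 61.537539
L = 4.5 × 61.537539 = 276.918926
V = π·1.25² × L = 4.908739 × 276.918926 = 1359.322601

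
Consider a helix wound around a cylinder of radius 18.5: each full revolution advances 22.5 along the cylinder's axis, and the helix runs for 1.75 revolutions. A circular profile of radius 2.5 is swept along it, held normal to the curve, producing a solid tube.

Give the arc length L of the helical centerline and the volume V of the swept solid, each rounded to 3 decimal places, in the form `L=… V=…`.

L=207.194 V=4068.243

2πR = 2π·18.5 = 116.238928
per-turn = √(116.238928² + 22.5²) = √(13511.4884 + 506.25) = √14017.7384 = 118.396530
L = 1.75 × 118.396530 = 207.193928
V = π·2.5² × L = 19.634954 × 207.193928 = 4068.243269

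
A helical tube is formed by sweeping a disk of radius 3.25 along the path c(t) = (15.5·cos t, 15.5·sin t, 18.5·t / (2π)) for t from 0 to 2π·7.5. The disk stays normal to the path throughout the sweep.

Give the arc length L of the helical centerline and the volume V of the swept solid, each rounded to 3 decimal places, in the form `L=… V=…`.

L=743.482 V=24671.014

2πR = 2π·15.5 = 97.389372
per-turn = √(97.389372² + 18.5²) = √(9484.6898 + 342.25) = √9826.9398 = 99.130923
L = 7.5 × 99.130923 = 743.481920
V = π·3.25² × L = 33.183072 × 743.481920 = 24671.014383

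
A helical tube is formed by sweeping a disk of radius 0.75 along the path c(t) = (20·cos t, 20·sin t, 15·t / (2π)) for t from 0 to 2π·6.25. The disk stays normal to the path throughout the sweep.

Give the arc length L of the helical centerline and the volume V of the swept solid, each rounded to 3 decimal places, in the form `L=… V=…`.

L=790.974 V=1397.766

2πR = 2π·20 = 125.663706
per-turn = √(125.663706² + 15²) = √(15791.3670 + 225) = √16016.3670 = 126.555786
L = 6.25 × 126.555786 = 790.973664
V = π·0.75² × L = 1.767146 × 790.973664 = 1397.765842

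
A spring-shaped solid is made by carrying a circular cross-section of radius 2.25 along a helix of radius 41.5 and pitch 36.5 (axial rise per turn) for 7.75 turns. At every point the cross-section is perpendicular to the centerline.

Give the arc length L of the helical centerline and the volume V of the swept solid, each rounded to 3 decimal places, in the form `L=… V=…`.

2πR = 2π·41.5 = 260.752190
per-turn = √(260.752190² + 36.5²) = √(67991.7047 + 1332.25) = √69323.9547 = 263.294426
L = 7.75 × 263.294426 = 2040.531801
V = π·2.25² × L = 15.904313 × 2040.531801 = 32453.256057

L=2040.532 V=32453.256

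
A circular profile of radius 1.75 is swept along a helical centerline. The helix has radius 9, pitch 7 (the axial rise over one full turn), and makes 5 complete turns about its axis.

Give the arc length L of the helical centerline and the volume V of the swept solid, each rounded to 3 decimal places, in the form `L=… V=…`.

2πR = 2π·9 = 56.548668
per-turn = √(56.548668² + 7²) = √(3197.7518 + 49) = √3246.7518 = 56.980276
L = 5 × 56.980276 = 284.901379
V = π·1.75² × L = 9.621128 × 284.901379 = 2741.072491

L=284.901 V=2741.072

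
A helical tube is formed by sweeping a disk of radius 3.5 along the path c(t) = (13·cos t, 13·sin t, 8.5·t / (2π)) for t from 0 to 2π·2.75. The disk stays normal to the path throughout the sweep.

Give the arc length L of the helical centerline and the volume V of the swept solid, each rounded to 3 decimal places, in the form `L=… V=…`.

L=225.837 V=8691.220

2πR = 2π·13 = 81.681409
per-turn = √(81.681409² + 8.5²) = √(6671.8526 + 72.25) = √6744.1026 = 82.122485
L = 2.75 × 82.122485 = 225.836834
V = π·3.5² × L = 38.484510 × 225.836834 = 8691.219909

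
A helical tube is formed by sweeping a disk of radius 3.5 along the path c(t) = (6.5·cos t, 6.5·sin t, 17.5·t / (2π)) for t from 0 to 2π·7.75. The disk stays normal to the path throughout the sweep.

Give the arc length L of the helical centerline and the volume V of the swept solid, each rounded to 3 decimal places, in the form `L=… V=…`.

L=344.349 V=13252.099

2πR = 2π·6.5 = 40.840704
per-turn = √(40.840704² + 17.5²) = √(1667.9631 + 306.25) = √1974.2131 = 44.432118
L = 7.75 × 44.432118 = 344.348917
V = π·3.5² × L = 38.484510 × 344.348917 = 13252.099359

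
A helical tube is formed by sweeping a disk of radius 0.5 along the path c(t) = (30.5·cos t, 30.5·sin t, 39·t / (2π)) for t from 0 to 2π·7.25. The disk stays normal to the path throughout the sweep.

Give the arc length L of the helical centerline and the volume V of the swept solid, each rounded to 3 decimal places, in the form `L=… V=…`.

2πR = 2π·30.5 = 191.637152
per-turn = √(191.637152² + 39²) = √(36724.7980 + 1521) = √38245.7980 = 195.565329
L = 7.25 × 195.565329 = 1417.848637
V = π·0.5² × L = 0.785398 × 1417.848637 = 1113.575715

L=1417.849 V=1113.576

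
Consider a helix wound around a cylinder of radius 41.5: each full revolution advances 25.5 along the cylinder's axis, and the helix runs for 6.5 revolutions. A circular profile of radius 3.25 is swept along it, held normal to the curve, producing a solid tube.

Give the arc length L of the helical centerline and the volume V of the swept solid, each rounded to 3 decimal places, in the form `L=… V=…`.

2πR = 2π·41.5 = 260.752190
per-turn = √(260.752190² + 25.5²) = √(67991.7047 + 650.25) = √68641.9547 = 261.996097
L = 6.5 × 261.996097 = 1702.974629
V = π·3.25² × L = 33.183072 × 1702.974629 = 56509.930414

L=1702.975 V=56509.930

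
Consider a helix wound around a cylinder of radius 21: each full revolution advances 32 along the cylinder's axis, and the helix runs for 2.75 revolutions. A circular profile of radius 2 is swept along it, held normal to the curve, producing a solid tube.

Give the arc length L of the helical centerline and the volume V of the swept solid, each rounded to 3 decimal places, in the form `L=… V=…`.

2πR = 2π·21 = 131.946891
per-turn = √(131.946891² + 32²) = √(17409.9822 + 1024) = √18433.9822 = 135.771802
L = 2.75 × 135.771802 = 373.372455
V = π·2² × L = 12.566371 × 373.372455 = 4691.936646

L=373.372 V=4691.937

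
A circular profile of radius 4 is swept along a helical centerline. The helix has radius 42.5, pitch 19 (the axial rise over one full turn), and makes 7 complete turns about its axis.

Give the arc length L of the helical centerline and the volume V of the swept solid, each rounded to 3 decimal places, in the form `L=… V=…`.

2πR = 2π·42.5 = 267.035376
per-turn = √(267.035376² + 19²) = √(71307.8918 + 361) = √71668.8918 = 267.710463
L = 7 × 267.710463 = 1873.973238
V = π·4² × L = 50.265482 × 1873.973238 = 94196.168939

L=1873.973 V=94196.169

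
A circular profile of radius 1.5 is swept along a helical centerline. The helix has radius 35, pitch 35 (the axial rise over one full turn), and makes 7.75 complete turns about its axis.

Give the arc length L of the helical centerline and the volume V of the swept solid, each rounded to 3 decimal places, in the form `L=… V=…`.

2πR = 2π·35 = 219.911486
per-turn = √(219.911486² + 35²) = √(48361.0616 + 1225) = √49586.0616 = 222.679280
L = 7.75 × 222.679280 = 1725.764417
V = π·1.5² × L = 7.068583 × 1725.764417 = 12198.709832

L=1725.764 V=12198.710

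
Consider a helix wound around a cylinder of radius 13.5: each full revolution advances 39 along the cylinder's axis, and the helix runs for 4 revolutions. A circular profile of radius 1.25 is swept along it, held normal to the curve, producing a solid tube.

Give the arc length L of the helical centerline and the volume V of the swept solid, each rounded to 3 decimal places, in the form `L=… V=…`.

2πR = 2π·13.5 = 84.823002
per-turn = √(84.823002² + 39²) = √(7194.9416 + 1521) = √8715.9416 = 93.359207
L = 4 × 93.359207 = 373.436830
V = π·1.25² × L = 4.908739 × 373.436830 = 1833.103751

L=373.437 V=1833.104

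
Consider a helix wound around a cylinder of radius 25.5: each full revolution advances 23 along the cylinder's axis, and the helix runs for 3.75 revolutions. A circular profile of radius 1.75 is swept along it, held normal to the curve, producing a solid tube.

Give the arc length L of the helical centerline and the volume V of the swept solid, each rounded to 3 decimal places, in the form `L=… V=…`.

2πR = 2π·25.5 = 160.221225
per-turn = √(160.221225² + 23²) = √(25670.8410 + 529) = √26199.8410 = 161.863650
L = 3.75 × 161.863650 = 606.988686
V = π·1.75² × L = 9.621128 × 606.988686 = 5839.915538

L=606.989 V=5839.916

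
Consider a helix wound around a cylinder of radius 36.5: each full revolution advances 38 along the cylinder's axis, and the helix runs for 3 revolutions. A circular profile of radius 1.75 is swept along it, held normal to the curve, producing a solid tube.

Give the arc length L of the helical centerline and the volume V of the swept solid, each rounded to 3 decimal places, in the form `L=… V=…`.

L=697.389 V=6709.673

2πR = 2π·36.5 = 229.336264
per-turn = √(229.336264² + 38²) = √(52595.1219 + 1444) = √54039.1219 = 232.463162
L = 3 × 232.463162 = 697.389487
V = π·1.75² × L = 9.621128 × 697.389487 = 6709.673173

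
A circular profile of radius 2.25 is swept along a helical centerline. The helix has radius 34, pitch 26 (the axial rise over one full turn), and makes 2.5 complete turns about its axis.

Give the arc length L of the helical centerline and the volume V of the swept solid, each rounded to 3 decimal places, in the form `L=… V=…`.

2πR = 2π·34 = 213.628300
per-turn = √(213.628300² + 26²) = √(45637.0508 + 676) = √46313.0508 = 215.204672
L = 2.5 × 215.204672 = 538.011679
V = π·2.25² × L = 15.904313 × 538.011679 = 8556.706044

L=538.012 V=8556.706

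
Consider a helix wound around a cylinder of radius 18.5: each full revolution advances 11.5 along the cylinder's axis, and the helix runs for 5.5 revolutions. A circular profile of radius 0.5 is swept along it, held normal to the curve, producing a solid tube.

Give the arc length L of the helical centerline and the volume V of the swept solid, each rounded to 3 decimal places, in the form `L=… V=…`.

L=642.435 V=504.567

2πR = 2π·18.5 = 116.238928
per-turn = √(116.238928² + 11.5²) = √(13511.4884 + 132.25) = √13643.7384 = 116.806414
L = 5.5 × 116.806414 = 642.435279
V = π·0.5² × L = 0.785398 × 642.435279 = 504.567488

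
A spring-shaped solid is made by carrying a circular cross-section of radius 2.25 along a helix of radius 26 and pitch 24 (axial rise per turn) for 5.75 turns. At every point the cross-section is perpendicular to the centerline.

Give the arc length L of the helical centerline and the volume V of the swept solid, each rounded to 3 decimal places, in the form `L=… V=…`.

2πR = 2π·26 = 163.362818
per-turn = √(163.362818² + 24²) = √(26687.4103 + 576) = √27263.4103 = 165.116354
L = 5.75 × 165.116354 = 949.419034
V = π·2.25² × L = 15.904313 × 949.419034 = 15099.857311

L=949.419 V=15099.857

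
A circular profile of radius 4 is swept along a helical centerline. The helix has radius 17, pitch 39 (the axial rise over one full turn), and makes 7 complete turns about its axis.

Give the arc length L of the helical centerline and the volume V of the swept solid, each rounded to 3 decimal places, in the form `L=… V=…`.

L=795.979 V=40010.278

2πR = 2π·17 = 106.814150
per-turn = √(106.814150² + 39²) = √(11409.2627 + 1521) = √12930.2627 = 113.711313
L = 7 × 113.711313 = 795.979190
V = π·4² × L = 50.265482 × 795.979190 = 40010.278036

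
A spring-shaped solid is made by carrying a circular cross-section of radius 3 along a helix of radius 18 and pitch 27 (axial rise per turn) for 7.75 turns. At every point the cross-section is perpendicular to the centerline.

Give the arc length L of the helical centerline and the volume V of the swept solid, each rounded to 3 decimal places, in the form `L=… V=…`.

L=901.136 V=25479.010

2πR = 2π·18 = 113.097336
per-turn = √(113.097336² + 27²) = √(12791.0073 + 729) = √13520.0073 = 116.275566
L = 7.75 × 116.275566 = 901.135638
V = π·3² × L = 28.274334 × 901.135638 = 25479.009912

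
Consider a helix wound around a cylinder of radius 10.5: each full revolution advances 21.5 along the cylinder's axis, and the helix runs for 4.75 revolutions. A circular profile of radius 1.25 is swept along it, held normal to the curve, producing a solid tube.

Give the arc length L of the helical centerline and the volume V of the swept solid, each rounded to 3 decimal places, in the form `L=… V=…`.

L=329.595 V=1617.894

2πR = 2π·10.5 = 65.973446
per-turn = √(65.973446² + 21.5²) = √(4352.4955 + 462.25) = √4814.7455 = 69.388367
L = 4.75 × 69.388367 = 329.594746
V = π·1.25² × L = 4.908739 × 329.594746 = 1617.894424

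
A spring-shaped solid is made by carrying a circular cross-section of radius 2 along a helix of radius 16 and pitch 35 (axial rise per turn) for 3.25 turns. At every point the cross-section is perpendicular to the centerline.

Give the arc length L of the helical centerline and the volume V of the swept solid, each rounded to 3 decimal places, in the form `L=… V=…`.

L=345.961 V=4347.469

2πR = 2π·16 = 100.530965
per-turn = √(100.530965² + 35²) = √(10106.4749 + 1225) = √11331.4749 = 106.449401
L = 3.25 × 106.449401 = 345.960552
V = π·2² × L = 12.566371 × 345.960552 = 4347.468517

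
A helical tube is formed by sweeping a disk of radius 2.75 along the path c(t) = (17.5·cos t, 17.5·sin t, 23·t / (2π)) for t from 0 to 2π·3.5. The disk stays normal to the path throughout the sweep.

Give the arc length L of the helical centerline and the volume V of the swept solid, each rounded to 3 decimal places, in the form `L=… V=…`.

2πR = 2π·17.5 = 109.955743
per-turn = √(109.955743² + 23²) = √(12090.2654 + 529) = √12619.2654 = 112.335504
L = 3.5 × 112.335504 = 393.174263
V = π·2.75² × L = 23.758294 × 393.174263 = 9341.149906

L=393.174 V=9341.150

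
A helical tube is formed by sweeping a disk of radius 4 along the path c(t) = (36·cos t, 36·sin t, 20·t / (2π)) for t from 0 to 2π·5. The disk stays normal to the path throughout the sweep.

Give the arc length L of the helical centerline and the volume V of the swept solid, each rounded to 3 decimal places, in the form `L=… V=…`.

L=1135.386 V=57070.711

2πR = 2π·36 = 226.194671
per-turn = √(226.194671² + 20²) = √(51164.0292 + 400) = √51564.0292 = 227.077144
L = 5 × 227.077144 = 1135.385719
V = π·4² × L = 50.265482 × 1135.385719 = 57070.710929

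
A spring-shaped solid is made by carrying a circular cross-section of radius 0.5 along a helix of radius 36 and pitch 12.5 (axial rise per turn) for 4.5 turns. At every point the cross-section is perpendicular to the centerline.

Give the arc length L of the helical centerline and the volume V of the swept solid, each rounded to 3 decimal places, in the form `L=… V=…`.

2πR = 2π·36 = 226.194671
per-turn = √(226.194671² + 12.5²) = √(51164.0292 + 156.25) = √51320.2792 = 226.539796
L = 4.5 × 226.539796 = 1019.429082
V = π·0.5² × L = 0.785398 × 1019.429082 = 800.657729

L=1019.429 V=800.658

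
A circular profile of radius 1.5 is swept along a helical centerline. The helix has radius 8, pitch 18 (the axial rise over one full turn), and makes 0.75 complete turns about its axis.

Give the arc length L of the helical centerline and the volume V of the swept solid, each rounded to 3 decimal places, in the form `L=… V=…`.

L=40.043 V=283.050

2πR = 2π·8 = 50.265482
per-turn = √(50.265482² + 18²) = √(2526.6187 + 324) = √2850.6187 = 53.391186
L = 0.75 × 53.391186 = 40.043389
V = π·1.5² × L = 7.068583 × 40.043389 = 283.050040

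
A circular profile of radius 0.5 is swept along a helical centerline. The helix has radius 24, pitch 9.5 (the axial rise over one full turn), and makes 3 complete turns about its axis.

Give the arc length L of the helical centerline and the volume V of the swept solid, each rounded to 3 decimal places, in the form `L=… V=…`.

L=453.286 V=356.010

2πR = 2π·24 = 150.796447
per-turn = √(150.796447² + 9.5²) = √(22739.5685 + 90.25) = √22829.8185 = 151.095395
L = 3 × 151.095395 = 453.286186
V = π·0.5² × L = 0.785398 × 453.286186 = 356.010138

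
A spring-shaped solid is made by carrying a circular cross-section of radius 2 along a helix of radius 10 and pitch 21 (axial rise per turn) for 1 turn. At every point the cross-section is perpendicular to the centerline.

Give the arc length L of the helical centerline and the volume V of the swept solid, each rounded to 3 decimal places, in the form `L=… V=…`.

2πR = 2π·10 = 62.831853
per-turn = √(62.831853² + 21²) = √(3947.8418 + 441) = √4388.8418 = 66.248334
L = 1 × 66.248334 = 66.248334
V = π·2² × L = 12.566371 × 66.248334 = 832.501118

L=66.248 V=832.501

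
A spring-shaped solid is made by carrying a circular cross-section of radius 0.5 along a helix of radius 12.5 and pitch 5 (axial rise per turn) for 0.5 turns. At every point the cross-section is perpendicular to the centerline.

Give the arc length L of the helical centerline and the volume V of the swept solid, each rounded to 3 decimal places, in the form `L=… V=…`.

2πR = 2π·12.5 = 78.539816
per-turn = √(78.539816² + 5²) = √(6168.5028 + 25) = √6193.5028 = 78.698810
L = 0.5 × 78.698810 = 39.349405
V = π·0.5² × L = 0.785398 × 39.349405 = 30.904951

L=39.349 V=30.905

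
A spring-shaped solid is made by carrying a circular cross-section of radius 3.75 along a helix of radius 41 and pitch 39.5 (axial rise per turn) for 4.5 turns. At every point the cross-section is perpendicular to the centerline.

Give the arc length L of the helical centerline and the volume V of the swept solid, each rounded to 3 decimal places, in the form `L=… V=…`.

L=1172.796 V=51812.537

2πR = 2π·41 = 257.610598
per-turn = √(257.610598² + 39.5²) = √(66363.2200 + 1560.25) = √67923.4700 = 260.621315
L = 4.5 × 260.621315 = 1172.795919
V = π·3.75² × L = 44.178647 × 1172.795919 = 51812.536541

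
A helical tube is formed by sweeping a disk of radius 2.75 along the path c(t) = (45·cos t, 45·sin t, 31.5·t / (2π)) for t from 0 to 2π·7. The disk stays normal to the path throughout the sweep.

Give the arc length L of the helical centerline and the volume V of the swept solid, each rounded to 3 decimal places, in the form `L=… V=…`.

L=1991.448 V=47313.415

2πR = 2π·45 = 282.743339
per-turn = √(282.743339² + 31.5²) = √(79943.7956 + 992.25) = √80936.0456 = 284.492611
L = 7 × 284.492611 = 1991.448276
V = π·2.75² × L = 23.758294 × 1991.448276 = 47313.414514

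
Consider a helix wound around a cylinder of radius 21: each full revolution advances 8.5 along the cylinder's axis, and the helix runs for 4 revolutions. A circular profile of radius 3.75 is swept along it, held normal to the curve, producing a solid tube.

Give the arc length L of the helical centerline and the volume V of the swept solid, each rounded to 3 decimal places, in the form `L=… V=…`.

2πR = 2π·21 = 131.946891
per-turn = √(131.946891² + 8.5²) = √(17409.9822 + 72.25) = √17482.2322 = 132.220392
L = 4 × 132.220392 = 528.881570
V = π·3.75² × L = 44.178647 × 528.881570 = 23365.272003

L=528.882 V=23365.272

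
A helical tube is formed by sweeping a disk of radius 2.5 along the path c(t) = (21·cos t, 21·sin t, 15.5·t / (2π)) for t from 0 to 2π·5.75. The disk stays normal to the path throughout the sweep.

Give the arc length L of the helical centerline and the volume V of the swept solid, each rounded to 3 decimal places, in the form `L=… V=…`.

L=763.912 V=14999.367

2πR = 2π·21 = 131.946891
per-turn = √(131.946891² + 15.5²) = √(17409.9822 + 240.25) = √17650.2322 = 132.854176
L = 5.75 × 132.854176 = 763.911514
V = π·2.5² × L = 19.634954 × 763.911514 = 14999.367498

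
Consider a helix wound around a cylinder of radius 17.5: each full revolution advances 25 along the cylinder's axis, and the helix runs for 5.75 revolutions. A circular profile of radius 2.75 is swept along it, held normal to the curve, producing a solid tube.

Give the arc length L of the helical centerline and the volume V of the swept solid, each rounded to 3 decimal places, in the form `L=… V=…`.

2πR = 2π·17.5 = 109.955743
per-turn = √(109.955743² + 25²) = √(12090.2654 + 625) = √12715.2654 = 112.761986
L = 5.75 × 112.761986 = 648.381417
V = π·2.75² × L = 23.758294 × 648.381417 = 15404.436618

L=648.381 V=15404.437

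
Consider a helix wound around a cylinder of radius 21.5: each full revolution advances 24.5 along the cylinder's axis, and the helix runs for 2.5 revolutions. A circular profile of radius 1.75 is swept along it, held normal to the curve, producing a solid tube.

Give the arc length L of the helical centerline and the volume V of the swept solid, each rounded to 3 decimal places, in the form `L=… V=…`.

2πR = 2π·21.5 = 135.088484
per-turn = √(135.088484² + 24.5²) = √(18248.8985 + 600.25) = √18849.1485 = 137.292201
L = 2.5 × 137.292201 = 343.230503
V = π·1.75² × L = 9.621128 × 343.230503 = 3302.264434

L=343.231 V=3302.264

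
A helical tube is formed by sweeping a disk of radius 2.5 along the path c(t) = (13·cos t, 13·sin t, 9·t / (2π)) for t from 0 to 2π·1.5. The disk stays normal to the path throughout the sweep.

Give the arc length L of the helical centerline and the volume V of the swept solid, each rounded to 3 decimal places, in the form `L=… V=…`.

2πR = 2π·13 = 81.681409
per-turn = √(81.681409² + 9²) = √(6671.8526 + 81) = √6752.8526 = 82.175742
L = 1.5 × 82.175742 = 123.263613
V = π·2.5² × L = 19.634954 × 123.263613 = 2420.275382

L=123.264 V=2420.275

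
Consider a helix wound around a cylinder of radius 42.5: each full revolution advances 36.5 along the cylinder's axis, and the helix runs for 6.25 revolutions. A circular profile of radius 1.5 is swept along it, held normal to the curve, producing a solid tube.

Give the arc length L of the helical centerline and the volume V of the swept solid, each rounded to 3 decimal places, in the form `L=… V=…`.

2πR = 2π·42.5 = 267.035376
per-turn = √(267.035376² + 36.5²) = √(71307.8918 + 1332.25) = √72640.1418 = 269.518352
L = 6.25 × 269.518352 = 1684.489697
V = π·1.5² × L = 7.068583 × 1684.489697 = 11906.956028

L=1684.490 V=11906.956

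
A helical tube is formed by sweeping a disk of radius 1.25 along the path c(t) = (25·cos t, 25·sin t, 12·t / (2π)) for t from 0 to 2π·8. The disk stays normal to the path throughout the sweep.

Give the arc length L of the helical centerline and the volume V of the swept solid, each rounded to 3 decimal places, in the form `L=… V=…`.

2πR = 2π·25 = 157.079633
per-turn = √(157.079633² + 12²) = √(24674.0110 + 144) = √24818.0110 = 157.537332
L = 8 × 157.537332 = 1260.298657
V = π·1.25² × L = 4.908739 × 1260.298657 = 6186.476565

L=1260.299 V=6186.477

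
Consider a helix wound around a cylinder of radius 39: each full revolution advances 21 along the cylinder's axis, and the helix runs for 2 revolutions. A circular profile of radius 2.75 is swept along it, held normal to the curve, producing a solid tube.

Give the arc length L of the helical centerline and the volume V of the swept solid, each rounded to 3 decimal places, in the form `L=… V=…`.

2πR = 2π·39 = 245.044227
per-turn = √(245.044227² + 21²) = √(60046.6732 + 441) = √60487.6732 = 245.942418
L = 2 × 245.942418 = 491.884837
V = π·2.75² × L = 23.758294 × 491.884837 = 11686.344785

L=491.885 V=11686.345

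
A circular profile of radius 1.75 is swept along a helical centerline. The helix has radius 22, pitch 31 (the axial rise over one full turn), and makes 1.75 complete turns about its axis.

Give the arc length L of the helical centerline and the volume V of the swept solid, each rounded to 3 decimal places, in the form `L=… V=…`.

2πR = 2π·22 = 138.230077
per-turn = √(138.230077² + 31²) = √(19107.5541 + 961) = √20068.5541 = 141.663524
L = 1.75 × 141.663524 = 247.911168
V = π·1.75² × L = 9.621128 × 247.911168 = 2385.184952

L=247.911 V=2385.185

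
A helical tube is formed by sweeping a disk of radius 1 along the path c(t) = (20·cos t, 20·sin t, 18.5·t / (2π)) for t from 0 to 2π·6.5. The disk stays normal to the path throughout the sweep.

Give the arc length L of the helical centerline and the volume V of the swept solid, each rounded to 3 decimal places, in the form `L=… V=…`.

2πR = 2π·20 = 125.663706
per-turn = √(125.663706² + 18.5²) = √(15791.3670 + 342.25) = √16133.6170 = 127.018176
L = 6.5 × 127.018176 = 825.618144
V = π·1² × L = 3.141593 × 825.618144 = 2593.755896

L=825.618 V=2593.756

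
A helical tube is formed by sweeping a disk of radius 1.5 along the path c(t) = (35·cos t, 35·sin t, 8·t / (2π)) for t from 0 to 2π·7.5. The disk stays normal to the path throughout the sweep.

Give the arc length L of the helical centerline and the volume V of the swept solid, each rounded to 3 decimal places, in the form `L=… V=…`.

L=1650.427 V=11666.182

2πR = 2π·35 = 219.911486
per-turn = √(219.911486² + 8²) = √(48361.0616 + 64) = √48425.0616 = 220.056951
L = 7.5 × 220.056951 = 1650.427130
V = π·1.5² × L = 7.068583 × 1650.427130 = 11666.181934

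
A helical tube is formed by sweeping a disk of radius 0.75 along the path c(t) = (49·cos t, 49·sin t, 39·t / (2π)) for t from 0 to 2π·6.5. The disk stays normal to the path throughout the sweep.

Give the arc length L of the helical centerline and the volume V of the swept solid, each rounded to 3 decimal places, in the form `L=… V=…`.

2πR = 2π·49 = 307.876080
per-turn = √(307.876080² + 39²) = √(94787.6807 + 1521) = √96308.6807 = 310.336399
L = 6.5 × 310.336399 = 2017.186595
V = π·0.75² × L = 1.767146 × 2017.186595 = 3564.662955

L=2017.187 V=3564.663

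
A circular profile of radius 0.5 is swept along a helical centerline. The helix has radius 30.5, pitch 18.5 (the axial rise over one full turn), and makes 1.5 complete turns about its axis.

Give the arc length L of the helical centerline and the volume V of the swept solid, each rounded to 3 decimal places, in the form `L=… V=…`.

2πR = 2π·30.5 = 191.637152
per-turn = √(191.637152² + 18.5²) = √(36724.7980 + 342.25) = √37067.0480 = 192.528045
L = 1.5 × 192.528045 = 288.792067
V = π·0.5² × L = 0.785398 × 288.792067 = 226.816759

L=288.792 V=226.817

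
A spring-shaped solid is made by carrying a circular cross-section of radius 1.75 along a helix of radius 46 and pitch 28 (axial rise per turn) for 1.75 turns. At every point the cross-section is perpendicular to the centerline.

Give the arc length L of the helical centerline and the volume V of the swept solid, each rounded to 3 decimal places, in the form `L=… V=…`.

L=508.164 V=4889.114

2πR = 2π·46 = 289.026524
per-turn = √(289.026524² + 28²) = √(83536.3317 + 784) = √84320.3317 = 290.379634
L = 1.75 × 290.379634 = 508.164359
V = π·1.75² × L = 9.621128 × 508.164359 = 4889.114089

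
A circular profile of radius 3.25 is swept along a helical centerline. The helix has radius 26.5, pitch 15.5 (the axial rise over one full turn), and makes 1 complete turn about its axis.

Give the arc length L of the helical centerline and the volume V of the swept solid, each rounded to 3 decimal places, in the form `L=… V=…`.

2πR = 2π·26.5 = 166.504411
per-turn = √(166.504411² + 15.5²) = √(27723.7188 + 240.25) = √27963.9688 = 167.224307
L = 1 × 167.224307 = 167.224307
V = π·3.25² × L = 33.183072 × 167.224307 = 5549.016278

L=167.224 V=5549.016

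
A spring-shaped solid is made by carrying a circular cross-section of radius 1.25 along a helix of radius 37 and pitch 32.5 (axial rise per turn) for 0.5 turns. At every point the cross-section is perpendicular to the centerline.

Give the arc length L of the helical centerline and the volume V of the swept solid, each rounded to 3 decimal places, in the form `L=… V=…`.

2πR = 2π·37 = 232.477856
per-turn = √(232.477856² + 32.5²) = √(54045.9537 + 1056.25) = √55102.2037 = 234.738586
L = 0.5 × 234.738586 = 117.369293
V = π·1.25² × L = 4.908739 × 117.369293 = 576.135169

L=117.369 V=576.135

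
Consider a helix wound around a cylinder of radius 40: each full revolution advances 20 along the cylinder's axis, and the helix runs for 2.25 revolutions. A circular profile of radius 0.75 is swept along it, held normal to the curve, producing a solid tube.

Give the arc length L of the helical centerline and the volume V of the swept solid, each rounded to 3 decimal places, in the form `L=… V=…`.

2πR = 2π·40 = 251.327412
per-turn = √(251.327412² + 20²) = √(63165.4682 + 400) = √63565.4682 = 252.121931
L = 2.25 × 252.121931 = 567.274345
V = π·0.75² × L = 1.767146 × 567.274345 = 1002.456515

L=567.274 V=1002.457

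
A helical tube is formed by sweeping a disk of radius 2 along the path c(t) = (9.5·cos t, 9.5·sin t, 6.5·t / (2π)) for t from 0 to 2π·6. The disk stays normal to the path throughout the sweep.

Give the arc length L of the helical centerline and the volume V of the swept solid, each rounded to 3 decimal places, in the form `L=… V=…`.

2πR = 2π·9.5 = 59.690260
per-turn = √(59.690260² + 6.5²) = √(3562.9272 + 42.25) = √3605.1772 = 60.043128
L = 6 × 60.043128 = 360.258766
V = π·2² × L = 12.566371 × 360.258766 = 4527.145176

L=360.259 V=4527.145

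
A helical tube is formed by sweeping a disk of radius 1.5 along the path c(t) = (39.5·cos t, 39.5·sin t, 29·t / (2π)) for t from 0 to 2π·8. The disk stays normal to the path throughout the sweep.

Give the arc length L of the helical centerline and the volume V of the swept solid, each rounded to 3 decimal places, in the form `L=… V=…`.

L=1998.995 V=14130.063

2πR = 2π·39.5 = 248.185820
per-turn = √(248.185820² + 29²) = √(61596.2011 + 841) = √62437.2011 = 249.874371
L = 8 × 249.874371 = 1998.994965
V = π·1.5² × L = 7.068583 × 1998.994965 = 14130.062764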